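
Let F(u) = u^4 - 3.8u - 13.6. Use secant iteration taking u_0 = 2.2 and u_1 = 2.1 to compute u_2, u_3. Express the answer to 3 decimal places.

F(2.2) = 1.46560, F(2.1) = -2.13190
u_2 = 2.10000 − (-2.13190)·(2.10000 − 2.20000) / (-2.13190 − 1.46560) = 2.10000 − (0.21319)/(-3.59750) = 2.15926
F(2.15926) = -0.06716
u_3 = 2.15926 − (-0.06716)·(2.15926 − 2.10000) / (-0.06716 − (-2.13190)) = 2.15926 − (-0.00398)/(2.06474) = 2.16119

2.159, 2.161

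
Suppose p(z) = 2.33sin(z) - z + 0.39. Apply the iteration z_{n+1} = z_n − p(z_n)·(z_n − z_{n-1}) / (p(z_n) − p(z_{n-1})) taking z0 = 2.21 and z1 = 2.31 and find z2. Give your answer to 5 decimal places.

2.23015

p(2.21) = 0.0499906, p(2.31) = -0.1981177
z2 = 2.3100000 − (-0.1981177)·(2.3100000 − 2.2100000) / (-0.1981177 − 0.0499906) = 2.3100000 − (-0.0198118)/(-0.2481083) = 2.2301487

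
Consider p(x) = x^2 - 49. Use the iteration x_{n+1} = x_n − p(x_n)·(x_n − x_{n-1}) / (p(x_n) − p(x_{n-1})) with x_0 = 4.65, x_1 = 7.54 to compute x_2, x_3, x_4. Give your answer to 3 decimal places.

6.896, 6.996, 7.000

p(4.65) = -27.37750, p(7.54) = 7.85160
x_2 = 7.54000 − 7.85160·(7.54000 − 4.65000) / (7.85160 − (-27.37750)) = 7.54000 − (22.69112)/(35.22910) = 6.89590
p(6.89590) = -1.44659
x_3 = 6.89590 − (-1.44659)·(6.89590 − 7.54000) / (-1.44659 − 7.85160) = 6.89590 − (0.93175)/(-9.29819) = 6.99611
p(6.99611) = -0.05450
x_4 = 6.99611 − (-0.05450)·(6.99611 − 6.89590) / (-0.05450 − (-1.44659)) = 6.99611 − (-0.00546)/(1.39208) = 7.00003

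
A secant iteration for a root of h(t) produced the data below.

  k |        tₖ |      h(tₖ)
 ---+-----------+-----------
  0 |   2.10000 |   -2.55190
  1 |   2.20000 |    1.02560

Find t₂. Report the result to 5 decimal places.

t₂ = 2.20000 − 1.02560·(2.20000 − 2.10000) / (1.02560 − (-2.55190))
   = 2.20000 − (0.1025600)/(3.5775000) = 2.1713319

2.17133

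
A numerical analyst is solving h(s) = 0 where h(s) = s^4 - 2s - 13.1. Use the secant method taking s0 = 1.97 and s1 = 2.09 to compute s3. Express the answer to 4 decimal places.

2.0355

h(1.97) = -1.978615, h(2.09) = 1.800298
s2 = 2.090000 − 1.800298·(2.090000 − 1.970000) / (1.800298 − (-1.978615)) = 2.090000 − (0.216036)/(3.778913) = 2.032831
h(2.032831) = -0.088909
s3 = 2.032831 − (-0.088909)·(2.032831 − 2.090000) / (-0.088909 − 1.800298) = 2.032831 − (0.005083)/(-1.889206) = 2.035522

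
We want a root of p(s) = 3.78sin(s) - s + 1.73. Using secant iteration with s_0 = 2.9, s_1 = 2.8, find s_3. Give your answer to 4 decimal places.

2.8428

p(2.9) = -0.265638, p(2.8) = 0.196255
s_2 = 2.800000 − 0.196255·(2.800000 − 2.900000) / (0.196255 − (-0.265638)) = 2.800000 − (-0.019626)/(0.461893) = 2.842489
p(2.842489) = 0.001338
s_3 = 2.842489 − 0.001338·(2.842489 − 2.800000) / (0.001338 − 0.196255) = 2.842489 − (0.000057)/(-0.194917) = 2.842781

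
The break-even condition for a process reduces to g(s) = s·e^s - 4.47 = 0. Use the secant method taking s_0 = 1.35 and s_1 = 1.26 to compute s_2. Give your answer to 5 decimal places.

g(1.35) = 0.7375245, g(1.26) = -0.0279689
s_2 = 1.2600000 − (-0.0279689)·(1.2600000 − 1.3500000) / (-0.0279689 − 0.7375245) = 1.2600000 − (0.0025172)/(-0.7654934) = 1.2632883

1.26329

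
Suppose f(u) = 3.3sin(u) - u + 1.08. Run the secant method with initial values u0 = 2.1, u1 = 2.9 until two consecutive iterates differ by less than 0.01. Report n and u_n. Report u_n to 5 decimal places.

n = 4, u_n = 2.64686

f(2.1) = 1.8285909, f(2.9) = -1.0304772
u2 = 2.9000000 − (-1.0304772)·(0.8000000)/(-2.8590681) = 2.6116607;  |Δ| = 0.2883393
f(2.6116607) = 0.1364057
u3 = 2.6116607 − 0.1364057·(-0.2883393)/(1.1668829) = 2.6453668;  |Δ| = 0.0337061
f(2.6453668) = 0.0057962
u4 = 2.6453668 − 0.0057962·(0.0337061)/(-0.1306095) = 2.6468626;  |Δ| = 0.0014958
|u4 − u3| = 0.0014958 < 0.01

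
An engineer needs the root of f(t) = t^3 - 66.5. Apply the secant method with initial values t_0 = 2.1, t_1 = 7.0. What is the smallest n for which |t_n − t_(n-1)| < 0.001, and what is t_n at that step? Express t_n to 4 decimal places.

f(2.1) = -57.239000, f(7.0) = 276.500000
t_2 = 7.000000 − 276.500000·(4.900000)/(333.739000) = 2.940391;  |Δ| = 4.059609
f(2.940391) = -41.077688
t_3 = 2.940391 − (-41.077688)·(-4.059609)/(-317.577688) = 3.465488;  |Δ| = 0.525098
f(3.465488) = -24.880836
t_4 = 3.465488 − (-24.880836)·(0.525098)/(16.196852) = 4.272119;  |Δ| = 0.806630
f(4.272119) = 11.470440
t_5 = 4.272119 − 11.470440·(0.806630)/(36.351276) = 4.017591;  |Δ| = 0.254528
f(4.017591) = -1.651904
t_6 = 4.017591 − (-1.651904)·(-0.254528)/(-13.122345) = 4.049632;  |Δ| = 0.032041
f(4.049632) = -0.087964
t_7 = 4.049632 − (-0.087964)·(0.032041)/(1.563941) = 4.051435;  |Δ| = 0.001802
f(4.051435) = 0.000739
t_8 = 4.051435 − 0.000739·(0.001802)/(0.088703) = 4.051420;  |Δ| = 0.000015
|t_8 − t_7| = 0.000015 < 0.001

n = 8, t_n = 4.0514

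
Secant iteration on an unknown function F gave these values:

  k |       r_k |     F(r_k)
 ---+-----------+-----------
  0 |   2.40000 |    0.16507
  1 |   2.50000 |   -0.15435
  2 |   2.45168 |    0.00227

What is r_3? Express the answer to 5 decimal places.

2.45238

r_3 = 2.45168 − 0.00227·(2.45168 − 2.50000) / (0.00227 − (-0.15435))
   = 2.45168 − (-0.0001097)/(0.1566200) = 2.4523803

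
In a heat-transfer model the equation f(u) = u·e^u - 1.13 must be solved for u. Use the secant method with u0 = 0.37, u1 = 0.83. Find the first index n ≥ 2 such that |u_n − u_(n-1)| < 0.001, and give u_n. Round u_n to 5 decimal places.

f(0.37) = -0.5943382, f(0.83) = 0.7734546
u2 = 0.8300000 − 0.7734546·(0.4600000)/(1.3677927) = 0.5698808;  |Δ| = 0.2601192
f(0.5698808) = -0.1224185
u3 = 0.5698808 − (-0.1224185)·(-0.2601192)/(-0.8958731) = 0.6054254;  |Δ| = 0.0355446
f(0.6054254) = -0.0208417
u4 = 0.6054254 − (-0.0208417)·(0.0355446)/(0.1015769) = 0.6127185;  |Δ| = 0.0072931
f(0.6127185) = 0.0007360
u5 = 0.6127185 − 0.0007360·(0.0072931)/(0.0215777) = 0.6124697;  |Δ| = 0.0002488
|u5 − u4| = 0.0002488 < 0.001

n = 5, u_n = 0.61247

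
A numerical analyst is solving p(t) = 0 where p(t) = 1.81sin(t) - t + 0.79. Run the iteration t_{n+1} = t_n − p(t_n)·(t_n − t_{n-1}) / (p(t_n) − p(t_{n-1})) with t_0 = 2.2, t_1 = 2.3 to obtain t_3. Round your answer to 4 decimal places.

2.2256

p(2.2) = 0.053378, p(2.3) = -0.160274
t_2 = 2.300000 − (-0.160274)·(2.300000 − 2.200000) / (-0.160274 − 0.053378) = 2.300000 − (-0.016027)/(-0.213652) = 2.224984
p(2.224984) = 0.001328
t_3 = 2.224984 − 0.001328·(2.224984 − 2.300000) / (0.001328 − (-0.160274)) = 2.224984 − (-0.000100)/(0.161602) = 2.225600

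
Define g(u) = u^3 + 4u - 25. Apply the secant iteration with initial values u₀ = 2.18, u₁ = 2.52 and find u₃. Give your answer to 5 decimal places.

2.47220

g(2.18) = -5.9197680, g(2.52) = 1.0830080
u₂ = 2.5200000 − 1.0830080·(2.5200000 − 2.1800000) / (1.0830080 − (-5.9197680)) = 2.5200000 − (0.3682227)/(7.0027760) = 2.4674176
g(2.4674176) = -0.1083219
u₃ = 2.4674176 − (-0.1083219)·(2.4674176 − 2.5200000) / (-0.1083219 − 1.0830080) = 2.4674176 − (0.0056958)/(-1.1913299) = 2.4721987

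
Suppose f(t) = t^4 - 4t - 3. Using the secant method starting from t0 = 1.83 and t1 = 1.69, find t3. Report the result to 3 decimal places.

1.785

f(1.83) = 0.89513, f(1.69) = -1.60269
t2 = 1.69000 − (-1.60269)·(1.69000 − 1.83000) / (-1.60269 − 0.89513) = 1.69000 − (0.22438)/(-2.49782) = 1.77983
f(1.77983) = -0.08441
t3 = 1.77983 − (-0.08441)·(1.77983 − 1.69000) / (-0.08441 − (-1.60269)) = 1.77983 − (-0.00758)/(1.51828) = 1.78482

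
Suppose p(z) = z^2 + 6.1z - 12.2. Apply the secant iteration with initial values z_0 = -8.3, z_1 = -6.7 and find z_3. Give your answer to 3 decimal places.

-7.695

p(-8.3) = 6.06000, p(-6.7) = -8.18000
z_2 = -6.70000 − (-8.18000)·(-6.70000 − (-8.30000)) / (-8.18000 − 6.06000) = -6.70000 − (-13.08800)/(-14.24000) = -7.61910
p(-7.61910) = -0.62581
z_3 = -7.61910 − (-0.62581)·(-7.61910 − (-6.70000)) / (-0.62581 − (-8.18000)) = -7.61910 − (0.57519)/(7.55419) = -7.69524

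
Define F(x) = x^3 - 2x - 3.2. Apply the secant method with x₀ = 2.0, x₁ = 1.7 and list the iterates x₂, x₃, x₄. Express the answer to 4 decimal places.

F(2.0) = 0.800000, F(1.7) = -1.687000
x₂ = 1.700000 − (-1.687000)·(1.700000 − 2.000000) / (-1.687000 − 0.800000) = 1.700000 − (0.506100)/(-2.487000) = 1.903498
F(1.903498) = -0.110041
x₃ = 1.903498 − (-0.110041)·(1.903498 − 1.700000) / (-0.110041 − (-1.687000)) = 1.903498 − (-0.022393)/(1.576959) = 1.917698
F(1.917698) = 0.017068
x₄ = 1.917698 − 0.017068·(1.917698 − 1.903498) / (0.017068 − (-0.110041)) = 1.917698 − (0.000242)/(0.127109) = 1.915792

1.9035, 1.9177, 1.9158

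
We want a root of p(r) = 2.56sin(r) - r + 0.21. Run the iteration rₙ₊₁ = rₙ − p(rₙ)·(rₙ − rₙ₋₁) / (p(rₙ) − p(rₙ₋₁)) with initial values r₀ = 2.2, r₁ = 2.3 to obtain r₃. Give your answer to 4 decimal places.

p(2.2) = 0.079751, p(2.3) = -0.180995
r₂ = 2.300000 − (-0.180995)·(2.300000 − 2.200000) / (-0.180995 − 0.079751) = 2.300000 − (-0.018099)/(-0.260745) = 2.230586
p(2.230586) = 0.002125
r₃ = 2.230586 − 0.002125·(2.230586 − 2.300000) / (0.002125 − (-0.180995)) = 2.230586 − (-0.000148)/(0.183120) = 2.231391

2.2314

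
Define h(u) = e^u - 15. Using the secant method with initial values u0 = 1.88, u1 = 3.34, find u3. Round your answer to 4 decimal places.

2.6323

h(1.88) = -8.446495, h(3.34) = 13.219127
u2 = 3.340000 − 13.219127·(3.340000 − 1.880000) / (13.219127 − (-8.446495)) = 3.340000 − (19.299925)/(21.665622) = 2.449191
h(2.449191) = -3.421021
u3 = 2.449191 − (-3.421021)·(2.449191 − 3.340000) / (-3.421021 − 13.219127) = 2.449191 − (3.047476)/(-16.640148) = 2.632331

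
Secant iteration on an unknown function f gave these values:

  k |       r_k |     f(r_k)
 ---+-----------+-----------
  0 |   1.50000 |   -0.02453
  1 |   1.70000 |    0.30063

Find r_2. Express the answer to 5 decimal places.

r_2 = 1.70000 − 0.30063·(1.70000 − 1.50000) / (0.30063 − (-0.02453))
   = 1.70000 − (0.0601260)/(0.3251600) = 1.5150880

1.51509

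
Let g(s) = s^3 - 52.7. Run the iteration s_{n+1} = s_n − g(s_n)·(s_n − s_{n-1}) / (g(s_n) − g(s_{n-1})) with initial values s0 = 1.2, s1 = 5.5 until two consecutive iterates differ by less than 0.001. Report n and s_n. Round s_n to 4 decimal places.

g(1.2) = -50.972000, g(5.5) = 113.675000
s2 = 5.500000 − 113.675000·(4.300000)/(164.647000) = 2.531209;  |Δ| = 2.968791
g(2.531209) = -36.482492
s3 = 2.531209 − (-36.482492)·(-2.968791)/(-150.157492) = 3.252511;  |Δ| = 0.721302
g(3.252511) = -18.292243
s4 = 3.252511 − (-18.292243)·(0.721302)/(18.190249) = 3.977857;  |Δ| = 0.725346
g(3.977857) = 10.243027
s5 = 3.977857 − 10.243027·(0.725346)/(28.535270) = 3.717487;  |Δ| = 0.260370
g(3.717487) = -1.325413
s6 = 3.717487 − (-1.325413)·(-0.260370)/(-11.568440) = 3.747318;  |Δ| = 0.029831
g(3.747318) = -0.078694
s7 = 3.747318 − (-0.078694)·(0.029831)/(1.246719) = 3.749201;  |Δ| = 0.001883
g(3.749201) = 0.000670
s8 = 3.749201 − 0.000670·(0.001883)/(0.079363) = 3.749185;  |Δ| = 0.000016
|s8 − s7| = 0.000016 < 0.001

n = 8, s_n = 3.7492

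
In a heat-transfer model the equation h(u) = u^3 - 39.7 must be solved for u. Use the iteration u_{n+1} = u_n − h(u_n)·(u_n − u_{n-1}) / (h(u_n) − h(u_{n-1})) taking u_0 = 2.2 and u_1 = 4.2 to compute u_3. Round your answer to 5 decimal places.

3.34956

h(2.2) = -29.0520000, h(4.2) = 34.3880000
u_2 = 4.2000000 − 34.3880000·(4.2000000 − 2.2000000) / (34.3880000 − (-29.0520000)) = 4.2000000 − (68.7760000)/(63.4400000) = 3.1158890
h(3.1158890) = -9.4485674
u_3 = 3.1158890 − (-9.4485674)·(3.1158890 − 4.2000000) / (-9.4485674 − 34.3880000) = 3.1158890 − (10.2432956)/(-43.8365674) = 3.3495591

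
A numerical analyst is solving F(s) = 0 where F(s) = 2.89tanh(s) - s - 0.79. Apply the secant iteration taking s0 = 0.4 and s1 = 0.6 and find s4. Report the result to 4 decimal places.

F(0.4) = -0.091947, F(0.6) = 0.162073
s2 = 0.600000 − 0.162073·(0.600000 − 0.400000) / (0.162073 − (-0.091947)) = 0.600000 − (0.032415)/(0.254021) = 0.472394
F(0.472394) = 0.009586
s3 = 0.472394 − 0.009586·(0.472394 − 0.600000) / (0.009586 − 0.162073) = 0.472394 − (-0.001223)/(-0.152487) = 0.464372
F(0.464372) = -0.001150
s4 = 0.464372 − (-0.001150)·(0.464372 − 0.472394) / (-0.001150 − 0.009586) = 0.464372 − (0.000009)/(-0.010736) = 0.465231

0.4652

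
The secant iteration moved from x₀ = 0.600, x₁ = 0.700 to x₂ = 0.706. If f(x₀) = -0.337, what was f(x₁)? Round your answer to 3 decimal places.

The secant line through (0.600, -0.337) and (0.700, f(x₁)) crosses zero at x₂ = 0.706.
So (0.600, -0.337), (0.700, f(x₁)), (0.706, 0) are collinear:
f(x₁) = -0.337 · (0.700 − 0.706) / (0.600 − 0.706) = -0.337 · (-0.00600)/(-0.10600) = -0.01908

-0.019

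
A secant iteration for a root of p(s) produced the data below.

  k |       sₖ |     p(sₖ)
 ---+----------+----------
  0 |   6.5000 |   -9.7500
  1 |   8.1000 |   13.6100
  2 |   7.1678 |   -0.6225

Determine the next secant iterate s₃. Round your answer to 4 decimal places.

7.2086

s₃ = 7.1678 − (-0.6225)·(7.1678 − 8.1000) / (-0.6225 − 13.6100)
   = 7.1678 − (0.580295)/(-14.232500) = 7.208572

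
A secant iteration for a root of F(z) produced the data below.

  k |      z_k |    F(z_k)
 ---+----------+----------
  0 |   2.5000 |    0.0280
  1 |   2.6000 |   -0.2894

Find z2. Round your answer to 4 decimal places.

2.5088

z2 = 2.6000 − (-0.2894)·(2.6000 − 2.5000) / (-0.2894 − 0.0280)
   = 2.6000 − (-0.028940)/(-0.317400) = 2.508822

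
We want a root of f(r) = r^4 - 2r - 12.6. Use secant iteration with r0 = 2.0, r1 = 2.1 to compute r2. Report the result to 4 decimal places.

2.0185

f(2.0) = -0.600000, f(2.1) = 2.648100
r2 = 2.100000 − 2.648100·(2.100000 − 2.000000) / (2.648100 − (-0.600000)) = 2.100000 − (0.264810)/(3.248100) = 2.018472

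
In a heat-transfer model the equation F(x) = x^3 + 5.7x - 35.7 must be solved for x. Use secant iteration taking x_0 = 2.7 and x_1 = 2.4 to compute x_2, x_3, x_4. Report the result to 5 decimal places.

F(2.7) = -0.6270000, F(2.4) = -8.1960000
x_2 = 2.4000000 − (-8.1960000)·(2.4000000 − 2.7000000) / (-8.1960000 − (-0.6270000)) = 2.4000000 − (2.4588000)/(-7.5690000) = 2.7248514
F(2.7248514) = 0.0631700
x_3 = 2.7248514 − 0.0631700·(2.7248514 − 2.4000000) / (0.0631700 − (-8.1960000)) = 2.7248514 − (0.0205209)/(8.2591700) = 2.7223668
F(2.7223668) = -0.0062853
x_4 = 2.7223668 − (-0.0062853)·(2.7223668 − 2.7248514) / (-0.0062853 − 0.0631700) = 2.7223668 − (0.0000156)/(-0.0694553) = 2.7225916

2.72485, 2.72237, 2.72259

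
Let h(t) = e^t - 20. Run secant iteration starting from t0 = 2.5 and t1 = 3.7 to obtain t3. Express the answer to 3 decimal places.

h(2.5) = -7.81751, h(3.7) = 20.44730
t2 = 3.70000 − 20.44730·(3.70000 − 2.50000) / (20.44730 − (-7.81751)) = 3.70000 − (24.53677)/(28.26481) = 2.83190
h(2.83190) = -3.02236
t3 = 2.83190 − (-3.02236)·(2.83190 − 3.70000) / (-3.02236 − 20.44730) = 2.83190 − (2.62372)/(-23.46967) = 2.94369

2.944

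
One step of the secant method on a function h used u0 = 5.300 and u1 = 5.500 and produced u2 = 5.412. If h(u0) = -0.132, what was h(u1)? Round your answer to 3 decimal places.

0.104

The secant line through (5.300, -0.132) and (5.500, h(u1)) crosses zero at u2 = 5.412.
So (5.300, -0.132), (5.500, h(u1)), (5.412, 0) are collinear:
h(u1) = -0.132 · (5.500 − 5.412) / (5.300 − 5.412) = -0.132 · (0.08800)/(-0.11200) = 0.10371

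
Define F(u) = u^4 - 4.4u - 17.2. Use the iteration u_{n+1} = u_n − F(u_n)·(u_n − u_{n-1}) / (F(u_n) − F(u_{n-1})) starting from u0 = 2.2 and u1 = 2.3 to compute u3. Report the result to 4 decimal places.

2.2848

F(2.2) = -3.454400, F(2.3) = 0.664100
u2 = 2.300000 − 0.664100·(2.300000 − 2.200000) / (0.664100 − (-3.454400)) = 2.300000 − (0.066410)/(4.118500) = 2.283875
F(2.283875) = -0.041499
u3 = 2.283875 − (-0.041499)·(2.283875 − 2.300000) / (-0.041499 − 0.664100) = 2.283875 − (0.000669)/(-0.705599) = 2.284824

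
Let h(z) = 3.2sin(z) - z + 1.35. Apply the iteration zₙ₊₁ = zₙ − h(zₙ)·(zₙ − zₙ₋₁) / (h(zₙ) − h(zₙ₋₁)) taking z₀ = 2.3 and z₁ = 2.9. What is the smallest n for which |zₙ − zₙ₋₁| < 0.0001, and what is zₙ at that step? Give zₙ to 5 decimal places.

n = 5, zₙ = 2.70452

h(2.3) = 1.4362567, h(2.9) = -0.7844021
z₂ = 2.9000000 − (-0.7844021)·(0.6000000)/(-2.2206588) = 2.6880623;  |Δ| = 0.2119377
h(2.6880623) = 0.0639911
z₃ = 2.6880623 − 0.0639911·(-0.2119377)/(0.8483933) = 2.7040480;  |Δ| = 0.0159857
h(2.7040480) = 0.0018455
z₄ = 2.7040480 − 0.0018455·(0.0159857)/(-0.0621456) = 2.7045227;  |Δ| = 0.0004747
h(2.7045227) = -0.0000054
z₅ = 2.7045227 − (-0.0000054)·(0.0004747)/(-0.0018509) = 2.7045213;  |Δ| = 0.0000014
|z₅ − z₄| = 0.0000014 < 0.0001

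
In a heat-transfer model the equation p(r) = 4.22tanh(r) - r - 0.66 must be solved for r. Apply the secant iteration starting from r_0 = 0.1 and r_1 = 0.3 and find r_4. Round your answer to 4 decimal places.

p(0.1) = -0.339401, p(0.3) = 0.269339
r_2 = 0.300000 − 0.269339·(0.300000 − 0.100000) / (0.269339 − (-0.339401)) = 0.300000 − (0.053868)/(0.608740) = 0.211509
p(0.211509) = 0.007984
r_3 = 0.211509 − 0.007984·(0.211509 − 0.300000) / (0.007984 − 0.269339) = 0.211509 − (-0.000706)/(-0.261355) = 0.208806
p(0.208806) = -0.000231
r_4 = 0.208806 − (-0.000231)·(0.208806 − 0.211509) / (-0.000231 − 0.007984) = 0.208806 − (0.000001)/(-0.008215) = 0.208882

0.2089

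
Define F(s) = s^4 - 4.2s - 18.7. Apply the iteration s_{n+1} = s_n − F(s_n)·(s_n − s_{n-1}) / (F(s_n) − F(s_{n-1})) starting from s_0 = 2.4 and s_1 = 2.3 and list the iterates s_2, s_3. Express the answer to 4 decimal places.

2.3079, 2.3084

F(2.4) = 4.397600, F(2.3) = -0.375900
s_2 = 2.300000 − (-0.375900)·(2.300000 − 2.400000) / (-0.375900 − 4.397600) = 2.300000 − (0.037590)/(-4.773500) = 2.307875
F(2.307875) = -0.023754
s_3 = 2.307875 − (-0.023754)·(2.307875 − 2.300000) / (-0.023754 − (-0.375900)) = 2.307875 − (-0.000187)/(0.352146) = 2.308406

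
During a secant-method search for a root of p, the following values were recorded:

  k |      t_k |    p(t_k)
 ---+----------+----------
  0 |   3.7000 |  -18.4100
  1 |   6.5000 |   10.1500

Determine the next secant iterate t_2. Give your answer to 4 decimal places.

t_2 = 6.5000 − 10.1500·(6.5000 − 3.7000) / (10.1500 − (-18.4100))
   = 6.5000 − (28.420000)/(28.560000) = 5.504902

5.5049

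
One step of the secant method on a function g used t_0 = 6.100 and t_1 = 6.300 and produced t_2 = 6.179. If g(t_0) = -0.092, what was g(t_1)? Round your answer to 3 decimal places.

0.141

The secant line through (6.100, -0.092) and (6.300, g(t_1)) crosses zero at t_2 = 6.179.
So (6.100, -0.092), (6.300, g(t_1)), (6.179, 0) are collinear:
g(t_1) = -0.092 · (6.300 − 6.179) / (6.100 − 6.179) = -0.092 · (0.12100)/(-0.07900) = 0.14091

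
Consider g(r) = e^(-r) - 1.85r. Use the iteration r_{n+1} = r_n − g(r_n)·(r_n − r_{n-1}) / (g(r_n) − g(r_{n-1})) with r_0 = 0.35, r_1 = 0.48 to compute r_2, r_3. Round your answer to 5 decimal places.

0.37278, 0.37245

g(0.35) = 0.0571881, g(0.48) = -0.2692166
r_2 = 0.4800000 − (-0.2692166)·(0.4800000 − 0.3500000) / (-0.2692166 − 0.0571881) = 0.4800000 − (-0.0349982)/(-0.3264047) = 0.3727768
g(0.3727768) = -0.0008181
r_3 = 0.3727768 − (-0.0008181)·(0.3727768 − 0.4800000) / (-0.0008181 − (-0.2692166)) = 0.3727768 − (0.0000877)/(0.2683985) = 0.3724500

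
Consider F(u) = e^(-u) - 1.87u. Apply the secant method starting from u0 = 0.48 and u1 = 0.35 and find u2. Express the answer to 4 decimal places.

F(0.48) = -0.278817, F(0.35) = 0.050188
u2 = 0.350000 − 0.050188·(0.350000 − 0.480000) / (0.050188 − (-0.278817)) = 0.350000 − (-0.006524)/(0.329005) = 0.369831

0.3698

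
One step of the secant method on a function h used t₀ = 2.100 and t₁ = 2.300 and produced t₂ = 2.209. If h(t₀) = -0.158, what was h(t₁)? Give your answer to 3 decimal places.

0.132

The secant line through (2.100, -0.158) and (2.300, h(t₁)) crosses zero at t₂ = 2.209.
So (2.100, -0.158), (2.300, h(t₁)), (2.209, 0) are collinear:
h(t₁) = -0.158 · (2.300 − 2.209) / (2.100 − 2.209) = -0.158 · (0.09100)/(-0.10900) = 0.13191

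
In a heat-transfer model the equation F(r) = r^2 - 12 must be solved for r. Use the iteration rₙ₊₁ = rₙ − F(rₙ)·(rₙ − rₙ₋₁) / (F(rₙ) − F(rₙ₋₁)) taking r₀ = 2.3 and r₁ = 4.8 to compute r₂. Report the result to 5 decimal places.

F(2.3) = -6.7100000, F(4.8) = 11.0400000
r₂ = 4.8000000 − 11.0400000·(4.8000000 − 2.3000000) / (11.0400000 − (-6.7100000)) = 4.8000000 − (27.6000000)/(17.7500000) = 3.2450704

3.24507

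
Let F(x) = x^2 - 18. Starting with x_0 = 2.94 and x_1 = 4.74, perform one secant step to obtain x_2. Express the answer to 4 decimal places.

F(2.94) = -9.356400, F(4.74) = 4.467600
x_2 = 4.740000 − 4.467600·(4.740000 − 2.940000) / (4.467600 − (-9.356400)) = 4.740000 − (8.041680)/(13.824000) = 4.158281

4.1583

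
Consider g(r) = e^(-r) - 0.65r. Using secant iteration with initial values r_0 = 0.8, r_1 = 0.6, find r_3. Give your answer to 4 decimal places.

0.7366

g(0.8) = -0.070671, g(0.6) = 0.158812
r_2 = 0.600000 − 0.158812·(0.600000 − 0.800000) / (0.158812 − (-0.070671)) = 0.600000 − (-0.031762)/(0.229483) = 0.738408
g(0.738408) = -0.002092
r_3 = 0.738408 − (-0.002092)·(0.738408 − 0.600000) / (-0.002092 − 0.158812) = 0.738408 − (-0.000289)/(-0.160903) = 0.736609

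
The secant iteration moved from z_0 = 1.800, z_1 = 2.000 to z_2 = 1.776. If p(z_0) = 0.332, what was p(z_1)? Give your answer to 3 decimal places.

The secant line through (1.800, 0.332) and (2.000, p(z_1)) crosses zero at z_2 = 1.776.
So (1.800, 0.332), (2.000, p(z_1)), (1.776, 0) are collinear:
p(z_1) = 0.332 · (2.000 − 1.776) / (1.800 − 1.776) = 0.332 · (0.22400)/(0.02400) = 3.09867

3.099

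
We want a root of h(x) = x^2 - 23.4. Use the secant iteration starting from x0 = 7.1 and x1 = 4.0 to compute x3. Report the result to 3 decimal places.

4.854

h(7.1) = 27.01000, h(4.0) = -7.40000
x2 = 4.00000 − (-7.40000)·(4.00000 − 7.10000) / (-7.40000 − 27.01000) = 4.00000 − (22.94000)/(-34.41000) = 4.66667
h(4.66667) = -1.62222
x3 = 4.66667 − (-1.62222)·(4.66667 − 4.00000) / (-1.62222 − (-7.40000)) = 4.66667 − (-1.08148)/(5.77778) = 4.85385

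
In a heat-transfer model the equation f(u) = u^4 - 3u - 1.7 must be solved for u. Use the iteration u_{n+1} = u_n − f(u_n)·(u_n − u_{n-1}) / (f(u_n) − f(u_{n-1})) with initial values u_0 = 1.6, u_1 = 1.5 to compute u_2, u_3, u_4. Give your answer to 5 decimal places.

f(1.6) = 0.0536000, f(1.5) = -1.1375000
u_2 = 1.5000000 − (-1.1375000)·(1.5000000 − 1.6000000) / (-1.1375000 − 0.0536000) = 1.5000000 − (0.1137500)/(-1.1911000) = 1.5955000
f(1.5955000) = -0.0063181
u_3 = 1.5955000 − (-0.0063181)·(1.5955000 − 1.5000000) / (-0.0063181 − (-1.1375000)) = 1.5955000 − (-0.0006034)/(1.1311819) = 1.5960334
f(1.5960334) = 0.0007518
u_4 = 1.5960334 − 0.0007518·(1.5960334 − 1.5955000) / (0.0007518 − (-0.0063181)) = 1.5960334 − (0.0000004)/(0.0070699) = 1.5959766

1.59550, 1.59603, 1.59598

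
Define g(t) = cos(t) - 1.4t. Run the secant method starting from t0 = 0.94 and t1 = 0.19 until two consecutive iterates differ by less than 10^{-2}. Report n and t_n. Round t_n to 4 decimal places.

n = 4, t_n = 0.5925

g(0.94) = -0.726212, g(0.19) = 0.716004
t2 = 0.190000 − 0.716004·(-0.750000)/(1.442216) = 0.562346;  |Δ| = 0.372346
g(0.562346) = 0.058723
t3 = 0.562346 − 0.058723·(0.372346)/(-0.657282) = 0.595612;  |Δ| = 0.033266
g(0.595612) = -0.006051
t4 = 0.595612 − (-0.006051)·(0.033266)/(-0.064774) = 0.592504;  |Δ| = 0.003108
|t4 − t3| = 0.003108 < 10^{-2}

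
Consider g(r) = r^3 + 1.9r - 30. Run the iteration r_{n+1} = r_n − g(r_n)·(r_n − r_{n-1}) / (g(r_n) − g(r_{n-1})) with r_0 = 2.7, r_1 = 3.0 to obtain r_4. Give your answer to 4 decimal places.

g(2.7) = -5.187000, g(3.0) = 2.700000
r_2 = 3.000000 − 2.700000·(3.000000 − 2.700000) / (2.700000 − (-5.187000)) = 3.000000 − (0.810000)/(7.887000) = 2.897299
g(2.897299) = -0.174205
r_3 = 2.897299 − (-0.174205)·(2.897299 − 3.000000) / (-0.174205 − 2.700000) = 2.897299 − (0.017891)/(-2.874205) = 2.903524
g(2.903524) = -0.005285
r_4 = 2.903524 − (-0.005285)·(2.903524 − 2.897299) / (-0.005285 − (-0.174205)) = 2.903524 − (-0.000033)/(0.168920) = 2.903719

2.9037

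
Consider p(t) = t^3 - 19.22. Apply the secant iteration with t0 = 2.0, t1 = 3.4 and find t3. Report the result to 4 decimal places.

2.6371

p(2.0) = -11.220000, p(3.4) = 20.084000
t2 = 3.400000 − 20.084000·(3.400000 − 2.000000) / (20.084000 − (-11.220000)) = 3.400000 − (28.117600)/(31.304000) = 2.501789
p(2.501789) = -3.561434
t3 = 2.501789 − (-3.561434)·(2.501789 − 3.400000) / (-3.561434 − 20.084000) = 2.501789 − (3.198919)/(-23.645434) = 2.637076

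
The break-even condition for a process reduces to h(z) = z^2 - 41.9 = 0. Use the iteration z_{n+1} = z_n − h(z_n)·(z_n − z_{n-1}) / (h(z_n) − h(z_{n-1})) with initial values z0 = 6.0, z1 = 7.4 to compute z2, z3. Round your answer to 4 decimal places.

h(6.0) = -5.900000, h(7.4) = 12.860000
z2 = 7.400000 − 12.860000·(7.400000 − 6.000000) / (12.860000 − (-5.900000)) = 7.400000 − (18.004000)/(18.760000) = 6.440299
h(6.440299) = -0.422555
z3 = 6.440299 − (-0.422555)·(6.440299 − 7.400000) / (-0.422555 − 12.860000) = 6.440299 − (0.405527)/(-13.282555) = 6.470829

6.4403, 6.4708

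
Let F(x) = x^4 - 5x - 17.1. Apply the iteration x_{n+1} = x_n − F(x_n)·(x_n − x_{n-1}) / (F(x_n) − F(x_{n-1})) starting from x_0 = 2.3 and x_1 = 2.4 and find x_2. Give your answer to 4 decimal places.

2.3131

F(2.3) = -0.615900, F(2.4) = 4.077600
x_2 = 2.400000 − 4.077600·(2.400000 − 2.300000) / (4.077600 − (-0.615900)) = 2.400000 − (0.407760)/(4.693500) = 2.313122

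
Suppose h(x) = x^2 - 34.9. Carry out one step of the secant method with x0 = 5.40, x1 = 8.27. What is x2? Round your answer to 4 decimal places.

5.8199

h(5.40) = -5.740000, h(8.27) = 33.492900
x2 = 8.270000 − 33.492900·(8.270000 − 5.400000) / (33.492900 − (-5.740000)) = 8.270000 − (96.124623)/(39.232900) = 5.819898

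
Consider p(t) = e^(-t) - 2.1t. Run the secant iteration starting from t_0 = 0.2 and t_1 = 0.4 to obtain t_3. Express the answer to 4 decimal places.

0.3392

p(0.2) = 0.398731, p(0.4) = -0.169680
t_2 = 0.400000 − (-0.169680)·(0.400000 − 0.200000) / (-0.169680 − 0.398731) = 0.400000 − (-0.033936)/(-0.568411) = 0.340297
p(0.340297) = -0.003064
t_3 = 0.340297 − (-0.003064)·(0.340297 − 0.400000) / (-0.003064 − (-0.169680)) = 0.340297 − (0.000183)/(0.166616) = 0.339199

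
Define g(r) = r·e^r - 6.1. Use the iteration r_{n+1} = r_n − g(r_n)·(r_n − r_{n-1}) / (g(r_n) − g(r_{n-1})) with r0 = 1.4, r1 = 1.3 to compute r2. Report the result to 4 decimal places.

1.4466

g(1.4) = -0.422720, g(1.3) = -1.329914
r2 = 1.300000 − (-1.329914)·(1.300000 − 1.400000) / (-1.329914 − (-0.422720)) = 1.300000 − (0.132991)/(-0.907194) = 1.446596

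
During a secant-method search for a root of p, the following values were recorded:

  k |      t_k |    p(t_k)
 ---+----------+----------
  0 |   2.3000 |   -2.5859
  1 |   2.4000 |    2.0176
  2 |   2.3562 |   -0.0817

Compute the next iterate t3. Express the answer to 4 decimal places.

t3 = 2.3562 − (-0.0817)·(2.3562 − 2.4000) / (-0.0817 − 2.0176)
   = 2.3562 − (0.003578)/(-2.099300) = 2.357905

2.3579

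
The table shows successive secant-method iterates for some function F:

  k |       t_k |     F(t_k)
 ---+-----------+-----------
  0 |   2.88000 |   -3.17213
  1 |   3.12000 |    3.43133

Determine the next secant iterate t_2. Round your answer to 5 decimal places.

2.99529

t_2 = 3.12000 − 3.43133·(3.12000 − 2.88000) / (3.43133 − (-3.17213))
   = 3.12000 − (0.8235192)/(6.6034600) = 2.9952897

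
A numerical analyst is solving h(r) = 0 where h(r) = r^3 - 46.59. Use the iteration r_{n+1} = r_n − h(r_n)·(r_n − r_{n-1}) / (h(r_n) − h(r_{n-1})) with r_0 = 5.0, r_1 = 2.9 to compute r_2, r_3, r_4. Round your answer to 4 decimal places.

3.3634, 3.6532, 3.5946

h(5.0) = 78.410000, h(2.9) = -22.201000
r_2 = 2.900000 − (-22.201000)·(2.900000 − 5.000000) / (-22.201000 − 78.410000) = 2.900000 − (46.622100)/(-100.611000) = 3.363390
h(3.363390) = -8.542023
r_3 = 3.363390 − (-8.542023)·(3.363390 − 2.900000) / (-8.542023 − (-22.201000)) = 3.363390 − (-3.958286)/(13.658977) = 3.653183
h(3.653183) = 2.164469
r_4 = 3.653183 − 2.164469·(3.653183 − 3.363390) / (2.164469 − (-8.542023)) = 3.653183 − (0.627249)/(10.706492) = 3.594598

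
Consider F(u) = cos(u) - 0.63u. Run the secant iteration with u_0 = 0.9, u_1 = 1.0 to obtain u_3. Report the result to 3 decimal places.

F(0.9) = 0.05461, F(1.0) = -0.08970
u_2 = 1.00000 − (-0.08970)·(1.00000 − 0.90000) / (-0.08970 − 0.05461) = 1.00000 − (-0.00897)/(-0.14431) = 0.93784
F(0.93784) = 0.00069
u_3 = 0.93784 − 0.00069·(0.93784 − 1.00000) / (0.00069 − (-0.08970)) = 0.93784 − (-0.00004)/(0.09039) = 0.93832

0.938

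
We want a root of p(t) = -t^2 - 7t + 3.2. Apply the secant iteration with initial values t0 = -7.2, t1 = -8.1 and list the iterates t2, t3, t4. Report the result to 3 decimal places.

p(-7.2) = 1.76000, p(-8.1) = -5.71000
t2 = -8.10000 − (-5.71000)·(-8.10000 − (-7.20000)) / (-5.71000 − 1.76000) = -8.10000 − (5.13900)/(-7.47000) = -7.41205
p(-7.41205) = 0.14588
t3 = -7.41205 − 0.14588·(-7.41205 − (-8.10000)) / (0.14588 − (-5.71000)) = -7.41205 − (0.10036)/(5.85588) = -7.42919
p(-7.42919) = 0.01150
t4 = -7.42919 − 0.01150·(-7.42919 − (-7.41205)) / (0.01150 − 0.14588) = -7.42919 − (-0.00020)/(-0.13438) = -7.43065

-7.412, -7.429, -7.431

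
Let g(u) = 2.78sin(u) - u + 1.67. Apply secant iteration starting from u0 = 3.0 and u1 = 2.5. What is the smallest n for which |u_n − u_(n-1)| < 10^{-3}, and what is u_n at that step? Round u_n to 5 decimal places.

g(3.0) = -0.9376864, g(2.5) = 0.8337526
u2 = 2.5000000 − 0.8337526·(-0.5000000)/(1.7714389) = 2.7353320;  |Δ| = 0.2353320
g(2.7353320) = 0.0332604
u3 = 2.7353320 − 0.0332604·(0.2353320)/(-0.8004922) = 2.7451100;  |Δ| = 0.0097780
g(2.7451100) = -0.0015401
u4 = 2.7451100 − (-0.0015401)·(0.0097780)/(-0.0348005) = 2.7446773;  |Δ| = 0.0004327
|u4 − u3| = 0.0004327 < 10^{-3}

n = 4, u_n = 2.74468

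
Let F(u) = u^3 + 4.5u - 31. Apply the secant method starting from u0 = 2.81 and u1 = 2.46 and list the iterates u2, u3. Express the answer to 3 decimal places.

2.659, 2.669

F(2.81) = 3.83304, F(2.46) = -5.04306
u2 = 2.46000 − (-5.04306)·(2.46000 − 2.81000) / (-5.04306 − 3.83304) = 2.46000 − (1.76507)/(-8.87611) = 2.65886
F(2.65886) = -0.23831
u3 = 2.65886 − (-0.23831)·(2.65886 − 2.46000) / (-0.23831 − (-5.04306)) = 2.65886 − (-0.04739)/(4.80476) = 2.66872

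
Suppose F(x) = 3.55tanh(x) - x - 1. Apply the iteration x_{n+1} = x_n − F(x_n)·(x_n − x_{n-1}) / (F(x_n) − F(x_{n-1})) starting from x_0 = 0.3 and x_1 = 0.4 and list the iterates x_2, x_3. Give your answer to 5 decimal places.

0.42384, 0.42547

F(0.3) = -0.2658402, F(0.4) = -0.0511812
x_2 = 0.4000000 − (-0.0511812)·(0.4000000 − 0.3000000) / (-0.0511812 − (-0.2658402)) = 0.4000000 − (-0.0051181)/(0.2146590) = 0.4238430
F(0.4238430) = -0.0032643
x_3 = 0.4238430 − (-0.0032643)·(0.4238430 − 0.4000000) / (-0.0032643 − (-0.0511812)) = 0.4238430 − (-0.0000778)/(0.0479169) = 0.4254673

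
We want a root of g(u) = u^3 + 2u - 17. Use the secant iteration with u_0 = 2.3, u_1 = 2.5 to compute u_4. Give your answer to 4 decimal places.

g(2.3) = -0.233000, g(2.5) = 3.625000
u_2 = 2.500000 − 3.625000·(2.500000 − 2.300000) / (3.625000 − (-0.233000)) = 2.500000 − (0.725000)/(3.858000) = 2.312079
g(2.312079) = -0.016143
u_3 = 2.312079 − (-0.016143)·(2.312079 − 2.500000) / (-0.016143 − 3.625000) = 2.312079 − (0.003034)/(-3.641143) = 2.312912
g(2.312912) = -0.001111
u_4 = 2.312912 − (-0.001111)·(2.312912 − 2.312079) / (-0.001111 − (-0.016143)) = 2.312912 − (-0.000001)/(0.015033) = 2.312974

2.3130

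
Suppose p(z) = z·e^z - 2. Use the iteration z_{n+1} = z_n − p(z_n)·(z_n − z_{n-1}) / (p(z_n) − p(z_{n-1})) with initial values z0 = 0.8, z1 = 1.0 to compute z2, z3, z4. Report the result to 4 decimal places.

0.8468, 0.8520, 0.8526

p(0.8) = -0.219567, p(1.0) = 0.718282
z2 = 1.000000 − 0.718282·(1.000000 − 0.800000) / (0.718282 − (-0.219567)) = 1.000000 − (0.143656)/(0.937849) = 0.846824
p(0.846824) = -0.025015
z3 = 0.846824 − (-0.025015)·(0.846824 − 1.000000) / (-0.025015 − 0.718282) = 0.846824 − (0.003832)/(-0.743297) = 0.851979
p(0.851979) = -0.002723
z4 = 0.851979 − (-0.002723)·(0.851979 − 0.846824) / (-0.002723 − (-0.025015)) = 0.851979 − (-0.000014)/(0.022292) = 0.852608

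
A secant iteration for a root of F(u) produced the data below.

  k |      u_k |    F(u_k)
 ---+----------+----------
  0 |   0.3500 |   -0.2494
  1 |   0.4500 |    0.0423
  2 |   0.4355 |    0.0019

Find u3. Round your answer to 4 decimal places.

0.4348

u3 = 0.4355 − 0.0019·(0.4355 − 0.4500) / (0.0019 − 0.0423)
   = 0.4355 − (-0.000028)/(-0.040400) = 0.434818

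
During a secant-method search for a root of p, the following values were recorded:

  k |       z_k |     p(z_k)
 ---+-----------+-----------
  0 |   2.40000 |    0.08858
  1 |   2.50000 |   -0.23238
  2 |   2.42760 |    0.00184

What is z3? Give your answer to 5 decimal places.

2.42817

z3 = 2.42760 − 0.00184·(2.42760 − 2.50000) / (0.00184 − (-0.23238))
   = 2.42760 − (-0.0001332)/(0.2342200) = 2.4281688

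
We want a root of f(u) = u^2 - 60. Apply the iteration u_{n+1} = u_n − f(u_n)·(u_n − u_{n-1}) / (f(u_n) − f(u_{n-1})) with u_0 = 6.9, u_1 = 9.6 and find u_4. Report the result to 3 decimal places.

7.746

f(6.9) = -12.39000, f(9.6) = 32.16000
u_2 = 9.60000 − 32.16000·(9.60000 − 6.90000) / (32.16000 − (-12.39000)) = 9.60000 − (86.83200)/(44.55000) = 7.65091
f(7.65091) = -1.46359
u_3 = 7.65091 − (-1.46359)·(7.65091 − 9.60000) / (-1.46359 − 32.16000) = 7.65091 − (2.85267)/(-33.62359) = 7.73575
f(7.73575) = -0.15817
u_4 = 7.73575 − (-0.15817)·(7.73575 − 7.65091) / (-0.15817 − (-1.46359)) = 7.73575 − (-0.01342)/(1.30542) = 7.74603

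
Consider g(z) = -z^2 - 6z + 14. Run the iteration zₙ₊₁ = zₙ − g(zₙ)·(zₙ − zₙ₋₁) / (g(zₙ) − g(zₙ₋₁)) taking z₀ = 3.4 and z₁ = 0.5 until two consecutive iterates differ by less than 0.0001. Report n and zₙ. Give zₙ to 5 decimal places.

g(3.4) = -17.9600000, g(0.5) = 10.7500000
z₂ = 0.5000000 − 10.7500000·(-2.9000000)/(28.7100000) = 1.5858586;  |Δ| = 1.0858586
g(1.5858586) = 1.9699010
z₃ = 1.5858586 − 1.9699010·(1.0858586)/(-8.7800990) = 1.8294816;  |Δ| = 0.2436230
g(1.8294816) = -0.3238923
z₄ = 1.8294816 − (-0.3238923)·(0.2436230)/(-2.2937933) = 1.7950811;  |Δ| = 0.0344005
g(1.7950811) = 0.0071974
z₅ = 1.7950811 − 0.0071974·(-0.0344005)/(0.3310896) = 1.7958289;  |Δ| = 0.0007478
g(1.7958289) = 0.0000252
z₆ = 1.7958289 − 0.0000252·(0.0007478)/(-0.0071722) = 1.7958315;  |Δ| = 0.0000026
|z₆ − z₅| = 0.0000026 < 0.0001

n = 6, zₙ = 1.79583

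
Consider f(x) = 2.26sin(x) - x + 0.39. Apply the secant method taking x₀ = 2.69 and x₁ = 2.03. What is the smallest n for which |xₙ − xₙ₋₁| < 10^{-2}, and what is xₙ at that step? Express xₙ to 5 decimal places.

n = 4, xₙ = 2.20734

f(2.69) = -1.3137381, f(2.03) = 0.3858770
x₂ = 2.0300000 − 0.3858770·(-0.6600000)/(1.6996150) = 2.1798450;  |Δ| = 0.1498450
f(2.1798450) = 0.0637904
x₃ = 2.1798450 − 0.0637904·(0.1498450)/(-0.3220866) = 2.2095223;  |Δ| = 0.0296773
f(2.2095223) = -0.0050679
x₄ = 2.2095223 − (-0.0050679)·(0.0296773)/(-0.0688582) = 2.2073381;  |Δ| = 0.0021842
|x₄ − x₃| = 0.0021842 < 10^{-2}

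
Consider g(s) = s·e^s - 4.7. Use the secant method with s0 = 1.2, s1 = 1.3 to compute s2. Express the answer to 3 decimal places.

g(1.2) = -0.71586, g(1.3) = 0.07009
s2 = 1.30000 − 0.07009·(1.30000 − 1.20000) / (0.07009 − (-0.71586)) = 1.30000 − (0.00701)/(0.78595) = 1.29108

1.291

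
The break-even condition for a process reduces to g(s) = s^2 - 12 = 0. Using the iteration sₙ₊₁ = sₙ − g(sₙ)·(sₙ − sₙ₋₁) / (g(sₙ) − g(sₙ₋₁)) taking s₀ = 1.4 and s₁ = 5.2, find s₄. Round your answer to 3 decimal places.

g(1.4) = -10.04000, g(5.2) = 15.04000
s₂ = 5.20000 − 15.04000·(5.20000 − 1.40000) / (15.04000 − (-10.04000)) = 5.20000 − (57.15200)/(25.08000) = 2.92121
g(2.92121) = -3.46652
s₃ = 2.92121 − (-3.46652)·(2.92121 − 5.20000) / (-3.46652 − 15.04000) = 2.92121 − (7.89946)/(-18.50652) = 3.34806
g(3.34806) = -0.79050
s₄ = 3.34806 − (-0.79050)·(3.34806 − 2.92121) / (-0.79050 − (-3.46652)) = 3.34806 − (-0.33742)/(2.67602) = 3.47415

3.474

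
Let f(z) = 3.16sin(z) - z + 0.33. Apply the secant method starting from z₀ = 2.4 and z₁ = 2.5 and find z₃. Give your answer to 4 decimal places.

2.4192

f(2.4) = 0.064464, f(2.5) = -0.278828
z₂ = 2.500000 − (-0.278828)·(2.500000 − 2.400000) / (-0.278828 − 0.064464) = 2.500000 − (-0.027883)/(-0.343292) = 2.418778
f(2.418778) = 0.001556
z₃ = 2.418778 − 0.001556·(2.418778 − 2.500000) / (0.001556 − (-0.278828)) = 2.418778 − (-0.000126)/(0.280384) = 2.419229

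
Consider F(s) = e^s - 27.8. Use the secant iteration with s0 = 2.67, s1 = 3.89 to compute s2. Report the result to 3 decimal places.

3.143

F(2.67) = -13.36003, F(3.89) = 21.11089
s2 = 3.89000 − 21.11089·(3.89000 − 2.67000) / (21.11089 − (-13.36003)) = 3.89000 − (25.75528)/(34.47092) = 3.14284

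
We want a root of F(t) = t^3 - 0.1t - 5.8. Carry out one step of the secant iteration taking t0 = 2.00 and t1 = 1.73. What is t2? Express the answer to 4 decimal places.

F(2.00) = 2.000000, F(1.73) = -0.795283
t2 = 1.730000 − (-0.795283)·(1.730000 − 2.000000) / (-0.795283 − 2.000000) = 1.730000 − (0.214726)/(-2.795283) = 1.806817

1.8068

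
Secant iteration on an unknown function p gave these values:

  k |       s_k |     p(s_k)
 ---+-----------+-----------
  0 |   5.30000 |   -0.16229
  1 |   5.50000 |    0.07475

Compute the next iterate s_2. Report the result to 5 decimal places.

5.43693

s_2 = 5.50000 − 0.07475·(5.50000 − 5.30000) / (0.07475 − (-0.16229))
   = 5.50000 − (0.0149500)/(0.2370400) = 5.4369305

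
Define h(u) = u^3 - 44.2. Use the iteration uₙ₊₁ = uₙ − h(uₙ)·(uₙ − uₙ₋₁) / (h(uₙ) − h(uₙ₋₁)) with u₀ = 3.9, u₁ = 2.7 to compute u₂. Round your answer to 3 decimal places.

h(3.9) = 15.11900, h(2.7) = -24.51700
u₂ = 2.70000 − (-24.51700)·(2.70000 − 3.90000) / (-24.51700 − 15.11900) = 2.70000 − (29.42040)/(-39.63600) = 3.44226

3.442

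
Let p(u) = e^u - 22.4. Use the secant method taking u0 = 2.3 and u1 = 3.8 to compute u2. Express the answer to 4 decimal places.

2.8367

p(2.3) = -12.425818, p(3.8) = 22.301184
u2 = 3.800000 − 22.301184·(3.800000 − 2.300000) / (22.301184 − (-12.425818)) = 3.800000 − (33.451777)/(34.727002) = 2.836721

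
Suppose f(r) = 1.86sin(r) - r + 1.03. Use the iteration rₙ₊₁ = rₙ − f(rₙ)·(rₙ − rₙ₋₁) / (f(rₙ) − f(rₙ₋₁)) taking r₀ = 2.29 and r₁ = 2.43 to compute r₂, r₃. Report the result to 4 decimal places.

2.3501, 2.3514

f(2.29) = 0.139335, f(2.43) = -0.185344
r₂ = 2.430000 − (-0.185344)·(2.430000 − 2.290000) / (-0.185344 − 0.139335) = 2.430000 − (-0.025948)/(-0.324679) = 2.350081
f(2.350081) = 0.003155
r₃ = 2.350081 − 0.003155·(2.350081 − 2.430000) / (0.003155 − (-0.185344)) = 2.350081 − (-0.000252)/(0.188499) = 2.351418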